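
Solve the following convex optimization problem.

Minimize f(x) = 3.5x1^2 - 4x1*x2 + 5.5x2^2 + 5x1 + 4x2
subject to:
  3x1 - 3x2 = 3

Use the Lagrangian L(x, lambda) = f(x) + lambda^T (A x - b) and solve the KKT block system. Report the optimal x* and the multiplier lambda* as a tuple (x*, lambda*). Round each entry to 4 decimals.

Form the Lagrangian:
  L(x, lambda) = (1/2) x^T Q x + c^T x + lambda^T (A x - b)
Stationarity (grad_x L = 0): Q x + c + A^T lambda = 0.
Primal feasibility: A x = b.

This gives the KKT block system:
  [ Q   A^T ] [ x     ]   [-c ]
  [ A    0  ] [ lambda ] = [ b ]

Solving the linear system:
  x*      = (-0.2, -1.2)
  lambda* = (-2.8)
  f(x*)   = 1.3

x* = (-0.2, -1.2), lambda* = (-2.8)


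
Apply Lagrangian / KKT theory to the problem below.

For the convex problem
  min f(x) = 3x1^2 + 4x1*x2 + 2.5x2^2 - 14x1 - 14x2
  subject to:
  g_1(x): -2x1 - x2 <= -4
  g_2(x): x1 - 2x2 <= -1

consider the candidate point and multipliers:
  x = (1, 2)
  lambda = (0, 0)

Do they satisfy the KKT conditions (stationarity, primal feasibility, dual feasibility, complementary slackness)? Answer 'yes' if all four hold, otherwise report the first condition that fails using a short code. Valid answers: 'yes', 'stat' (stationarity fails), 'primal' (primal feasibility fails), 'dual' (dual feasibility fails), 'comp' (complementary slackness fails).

Gradient of f: grad f(x) = Q x + c = (0, 0)
Constraint values g_i(x) = a_i^T x - b_i:
  g_1((1, 2)) = 0
  g_2((1, 2)) = -2
Stationarity residual: grad f(x) + sum_i lambda_i a_i = (0, 0)
  -> stationarity OK
Primal feasibility (all g_i <= 0): OK
Dual feasibility (all lambda_i >= 0): OK
Complementary slackness (lambda_i * g_i(x) = 0 for all i): OK

Verdict: yes, KKT holds.

yes


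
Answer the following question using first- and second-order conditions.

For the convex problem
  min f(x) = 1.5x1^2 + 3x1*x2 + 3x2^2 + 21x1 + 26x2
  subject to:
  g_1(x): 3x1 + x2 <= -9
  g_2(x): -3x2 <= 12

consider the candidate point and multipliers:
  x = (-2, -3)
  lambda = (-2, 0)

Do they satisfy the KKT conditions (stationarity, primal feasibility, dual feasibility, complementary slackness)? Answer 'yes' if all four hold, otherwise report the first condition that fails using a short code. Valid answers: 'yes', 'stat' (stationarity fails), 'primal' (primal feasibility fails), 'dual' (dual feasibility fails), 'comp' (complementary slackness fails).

Gradient of f: grad f(x) = Q x + c = (6, 2)
Constraint values g_i(x) = a_i^T x - b_i:
  g_1((-2, -3)) = 0
  g_2((-2, -3)) = -3
Stationarity residual: grad f(x) + sum_i lambda_i a_i = (0, 0)
  -> stationarity OK
Primal feasibility (all g_i <= 0): OK
Dual feasibility (all lambda_i >= 0): FAILS
Complementary slackness (lambda_i * g_i(x) = 0 for all i): OK

Verdict: the first failing condition is dual_feasibility -> dual.

dual


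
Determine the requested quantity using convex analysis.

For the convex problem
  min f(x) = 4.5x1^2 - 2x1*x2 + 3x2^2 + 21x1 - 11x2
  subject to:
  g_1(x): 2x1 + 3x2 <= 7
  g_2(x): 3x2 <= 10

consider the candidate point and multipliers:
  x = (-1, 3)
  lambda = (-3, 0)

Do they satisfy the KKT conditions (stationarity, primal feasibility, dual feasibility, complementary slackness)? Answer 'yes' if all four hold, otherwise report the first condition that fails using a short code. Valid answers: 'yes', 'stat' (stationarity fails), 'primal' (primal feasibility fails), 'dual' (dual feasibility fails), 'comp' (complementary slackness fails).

Gradient of f: grad f(x) = Q x + c = (6, 9)
Constraint values g_i(x) = a_i^T x - b_i:
  g_1((-1, 3)) = 0
  g_2((-1, 3)) = -1
Stationarity residual: grad f(x) + sum_i lambda_i a_i = (0, 0)
  -> stationarity OK
Primal feasibility (all g_i <= 0): OK
Dual feasibility (all lambda_i >= 0): FAILS
Complementary slackness (lambda_i * g_i(x) = 0 for all i): OK

Verdict: the first failing condition is dual_feasibility -> dual.

dual


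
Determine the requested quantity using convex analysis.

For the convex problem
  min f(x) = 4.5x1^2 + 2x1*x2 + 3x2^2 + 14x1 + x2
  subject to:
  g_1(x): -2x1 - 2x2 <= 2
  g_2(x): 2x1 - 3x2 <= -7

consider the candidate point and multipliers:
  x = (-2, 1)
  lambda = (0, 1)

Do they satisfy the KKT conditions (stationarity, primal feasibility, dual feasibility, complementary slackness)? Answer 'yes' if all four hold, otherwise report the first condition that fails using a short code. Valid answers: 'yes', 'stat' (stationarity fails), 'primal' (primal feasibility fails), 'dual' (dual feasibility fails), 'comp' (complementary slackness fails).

Gradient of f: grad f(x) = Q x + c = (-2, 3)
Constraint values g_i(x) = a_i^T x - b_i:
  g_1((-2, 1)) = 0
  g_2((-2, 1)) = 0
Stationarity residual: grad f(x) + sum_i lambda_i a_i = (0, 0)
  -> stationarity OK
Primal feasibility (all g_i <= 0): OK
Dual feasibility (all lambda_i >= 0): OK
Complementary slackness (lambda_i * g_i(x) = 0 for all i): OK

Verdict: yes, KKT holds.

yes


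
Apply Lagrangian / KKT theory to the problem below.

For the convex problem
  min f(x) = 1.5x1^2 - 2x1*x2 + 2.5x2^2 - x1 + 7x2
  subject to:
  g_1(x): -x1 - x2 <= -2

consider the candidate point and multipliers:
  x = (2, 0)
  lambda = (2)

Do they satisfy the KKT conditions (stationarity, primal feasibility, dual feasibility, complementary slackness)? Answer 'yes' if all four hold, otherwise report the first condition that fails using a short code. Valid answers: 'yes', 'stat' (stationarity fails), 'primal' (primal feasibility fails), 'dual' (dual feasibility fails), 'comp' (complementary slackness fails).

Gradient of f: grad f(x) = Q x + c = (5, 3)
Constraint values g_i(x) = a_i^T x - b_i:
  g_1((2, 0)) = 0
Stationarity residual: grad f(x) + sum_i lambda_i a_i = (3, 1)
  -> stationarity FAILS
Primal feasibility (all g_i <= 0): OK
Dual feasibility (all lambda_i >= 0): OK
Complementary slackness (lambda_i * g_i(x) = 0 for all i): OK

Verdict: the first failing condition is stationarity -> stat.

stat


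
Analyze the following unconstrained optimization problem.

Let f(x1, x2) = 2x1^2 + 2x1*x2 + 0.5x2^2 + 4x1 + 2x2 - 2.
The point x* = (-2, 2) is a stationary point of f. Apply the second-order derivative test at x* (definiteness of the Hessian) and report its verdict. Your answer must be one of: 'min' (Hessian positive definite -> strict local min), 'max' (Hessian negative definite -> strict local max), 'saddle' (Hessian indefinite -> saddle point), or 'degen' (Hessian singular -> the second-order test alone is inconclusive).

Compute the Hessian H = grad^2 f:
  H = [[4, 2], [2, 1]]
Verify stationarity: grad f(x*) = H x* + g = (0, 0).
Eigenvalues of H: 0, 5.
H has a zero eigenvalue (singular; positive semidefinite but not definite), so H is neither positive definite, negative definite, nor indefinite. The second-order test alone is inconclusive -> degen.
(Indeed, f is constant along the null direction of H through x*, so x* is not a strict local extremum.)

degen


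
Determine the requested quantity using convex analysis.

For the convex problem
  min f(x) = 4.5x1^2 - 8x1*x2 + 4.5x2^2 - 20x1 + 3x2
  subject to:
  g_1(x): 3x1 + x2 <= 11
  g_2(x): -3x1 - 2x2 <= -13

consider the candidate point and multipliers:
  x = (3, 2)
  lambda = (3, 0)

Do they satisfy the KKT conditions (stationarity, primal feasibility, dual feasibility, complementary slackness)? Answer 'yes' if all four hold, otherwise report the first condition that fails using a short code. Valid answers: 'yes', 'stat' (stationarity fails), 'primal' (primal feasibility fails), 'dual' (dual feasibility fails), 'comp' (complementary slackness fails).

Gradient of f: grad f(x) = Q x + c = (-9, -3)
Constraint values g_i(x) = a_i^T x - b_i:
  g_1((3, 2)) = 0
  g_2((3, 2)) = 0
Stationarity residual: grad f(x) + sum_i lambda_i a_i = (0, 0)
  -> stationarity OK
Primal feasibility (all g_i <= 0): OK
Dual feasibility (all lambda_i >= 0): OK
Complementary slackness (lambda_i * g_i(x) = 0 for all i): OK

Verdict: yes, KKT holds.

yes


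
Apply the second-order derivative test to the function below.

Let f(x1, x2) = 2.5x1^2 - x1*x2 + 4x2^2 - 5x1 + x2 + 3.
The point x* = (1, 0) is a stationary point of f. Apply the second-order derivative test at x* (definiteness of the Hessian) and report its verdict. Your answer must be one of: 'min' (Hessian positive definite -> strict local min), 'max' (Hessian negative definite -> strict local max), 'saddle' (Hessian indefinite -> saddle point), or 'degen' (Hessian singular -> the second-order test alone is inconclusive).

Compute the Hessian H = grad^2 f:
  H = [[5, -1], [-1, 8]]
Verify stationarity: grad f(x*) = H x* + g = (0, 0).
Eigenvalues of H: 4.6972, 8.3028.
Both eigenvalues > 0, so H is positive definite -> x* is a strict local min.

min


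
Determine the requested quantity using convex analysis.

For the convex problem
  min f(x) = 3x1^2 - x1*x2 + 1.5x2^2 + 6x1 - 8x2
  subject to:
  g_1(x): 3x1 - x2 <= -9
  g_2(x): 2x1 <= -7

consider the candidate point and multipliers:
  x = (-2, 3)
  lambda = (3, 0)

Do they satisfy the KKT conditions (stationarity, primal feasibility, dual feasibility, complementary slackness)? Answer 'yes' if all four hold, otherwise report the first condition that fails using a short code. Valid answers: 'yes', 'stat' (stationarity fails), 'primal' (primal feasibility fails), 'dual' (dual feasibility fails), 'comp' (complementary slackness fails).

Gradient of f: grad f(x) = Q x + c = (-9, 3)
Constraint values g_i(x) = a_i^T x - b_i:
  g_1((-2, 3)) = 0
  g_2((-2, 3)) = 3
Stationarity residual: grad f(x) + sum_i lambda_i a_i = (0, 0)
  -> stationarity OK
Primal feasibility (all g_i <= 0): FAILS
Dual feasibility (all lambda_i >= 0): OK
Complementary slackness (lambda_i * g_i(x) = 0 for all i): OK

Verdict: the first failing condition is primal_feasibility -> primal.

primal


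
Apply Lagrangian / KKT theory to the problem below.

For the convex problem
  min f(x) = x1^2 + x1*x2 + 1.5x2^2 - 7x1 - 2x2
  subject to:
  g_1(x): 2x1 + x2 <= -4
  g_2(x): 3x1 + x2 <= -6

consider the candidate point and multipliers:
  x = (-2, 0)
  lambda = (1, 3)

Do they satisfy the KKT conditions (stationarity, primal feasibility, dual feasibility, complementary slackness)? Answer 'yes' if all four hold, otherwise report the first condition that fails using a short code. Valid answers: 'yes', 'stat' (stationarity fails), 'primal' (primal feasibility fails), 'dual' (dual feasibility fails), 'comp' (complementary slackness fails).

Gradient of f: grad f(x) = Q x + c = (-11, -4)
Constraint values g_i(x) = a_i^T x - b_i:
  g_1((-2, 0)) = 0
  g_2((-2, 0)) = 0
Stationarity residual: grad f(x) + sum_i lambda_i a_i = (0, 0)
  -> stationarity OK
Primal feasibility (all g_i <= 0): OK
Dual feasibility (all lambda_i >= 0): OK
Complementary slackness (lambda_i * g_i(x) = 0 for all i): OK

Verdict: yes, KKT holds.

yes


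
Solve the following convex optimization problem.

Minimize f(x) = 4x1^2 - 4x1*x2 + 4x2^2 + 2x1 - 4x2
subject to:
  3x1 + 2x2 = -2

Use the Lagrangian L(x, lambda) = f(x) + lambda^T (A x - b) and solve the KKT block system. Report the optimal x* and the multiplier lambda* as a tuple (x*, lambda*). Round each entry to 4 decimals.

Form the Lagrangian:
  L(x, lambda) = (1/2) x^T Q x + c^T x + lambda^T (A x - b)
Stationarity (grad_x L = 0): Q x + c + A^T lambda = 0.
Primal feasibility: A x = b.

This gives the KKT block system:
  [ Q   A^T ] [ x     ]   [-c ]
  [ A    0  ] [ lambda ] = [ b ]

Solving the linear system:
  x*      = (-0.6316, -0.0526)
  lambda* = (0.9474)
  f(x*)   = 0.4211

x* = (-0.6316, -0.0526), lambda* = (0.9474)


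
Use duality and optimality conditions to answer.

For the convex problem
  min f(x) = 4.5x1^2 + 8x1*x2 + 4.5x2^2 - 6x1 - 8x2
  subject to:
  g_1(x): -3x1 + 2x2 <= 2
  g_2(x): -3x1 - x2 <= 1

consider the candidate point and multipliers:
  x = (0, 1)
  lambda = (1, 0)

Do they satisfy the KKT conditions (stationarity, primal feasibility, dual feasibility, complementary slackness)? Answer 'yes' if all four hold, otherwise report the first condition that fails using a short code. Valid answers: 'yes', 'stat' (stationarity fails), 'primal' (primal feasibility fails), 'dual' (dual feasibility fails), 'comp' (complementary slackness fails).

Gradient of f: grad f(x) = Q x + c = (2, 1)
Constraint values g_i(x) = a_i^T x - b_i:
  g_1((0, 1)) = 0
  g_2((0, 1)) = -2
Stationarity residual: grad f(x) + sum_i lambda_i a_i = (-1, 3)
  -> stationarity FAILS
Primal feasibility (all g_i <= 0): OK
Dual feasibility (all lambda_i >= 0): OK
Complementary slackness (lambda_i * g_i(x) = 0 for all i): OK

Verdict: the first failing condition is stationarity -> stat.

stat


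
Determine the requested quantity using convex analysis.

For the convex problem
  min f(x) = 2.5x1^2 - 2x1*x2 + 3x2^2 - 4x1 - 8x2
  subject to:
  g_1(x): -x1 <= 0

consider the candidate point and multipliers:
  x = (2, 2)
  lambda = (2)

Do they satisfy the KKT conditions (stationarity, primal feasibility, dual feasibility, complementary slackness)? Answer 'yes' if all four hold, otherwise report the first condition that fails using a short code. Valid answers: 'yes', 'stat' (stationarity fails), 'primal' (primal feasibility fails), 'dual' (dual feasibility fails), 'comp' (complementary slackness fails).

Gradient of f: grad f(x) = Q x + c = (2, 0)
Constraint values g_i(x) = a_i^T x - b_i:
  g_1((2, 2)) = -2
Stationarity residual: grad f(x) + sum_i lambda_i a_i = (0, 0)
  -> stationarity OK
Primal feasibility (all g_i <= 0): OK
Dual feasibility (all lambda_i >= 0): OK
Complementary slackness (lambda_i * g_i(x) = 0 for all i): FAILS

Verdict: the first failing condition is complementary_slackness -> comp.

comp


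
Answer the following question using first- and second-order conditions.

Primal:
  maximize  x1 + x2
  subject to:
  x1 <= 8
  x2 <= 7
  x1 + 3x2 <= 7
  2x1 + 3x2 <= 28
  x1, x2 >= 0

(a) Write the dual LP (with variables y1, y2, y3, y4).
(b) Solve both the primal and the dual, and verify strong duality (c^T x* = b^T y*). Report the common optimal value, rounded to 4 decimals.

The standard primal-dual pair for 'max c^T x s.t. A x <= b, x >= 0' is:
  Dual:  min b^T y  s.t.  A^T y >= c,  y >= 0.

So the dual LP is:
  minimize  8y1 + 7y2 + 7y3 + 28y4
  subject to:
    y1 + y3 + 2y4 >= 1
    y2 + 3y3 + 3y4 >= 1
    y1, y2, y3, y4 >= 0

Solving the primal: x* = (7, 0).
  primal value c^T x* = 7.
Solving the dual: y* = (0, 0, 1, 0).
  dual value b^T y* = 7.
Strong duality: c^T x* = b^T y*. Confirmed.

7


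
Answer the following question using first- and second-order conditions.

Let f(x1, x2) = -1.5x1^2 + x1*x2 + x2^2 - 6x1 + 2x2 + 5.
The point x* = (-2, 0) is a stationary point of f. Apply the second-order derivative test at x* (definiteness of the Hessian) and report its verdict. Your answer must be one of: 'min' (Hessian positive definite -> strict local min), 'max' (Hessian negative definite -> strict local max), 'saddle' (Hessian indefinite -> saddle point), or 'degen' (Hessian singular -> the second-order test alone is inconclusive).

Compute the Hessian H = grad^2 f:
  H = [[-3, 1], [1, 2]]
Verify stationarity: grad f(x*) = H x* + g = (0, 0).
Eigenvalues of H: -3.1926, 2.1926.
Eigenvalues have mixed signs, so H is indefinite -> x* is a saddle point.

saddle


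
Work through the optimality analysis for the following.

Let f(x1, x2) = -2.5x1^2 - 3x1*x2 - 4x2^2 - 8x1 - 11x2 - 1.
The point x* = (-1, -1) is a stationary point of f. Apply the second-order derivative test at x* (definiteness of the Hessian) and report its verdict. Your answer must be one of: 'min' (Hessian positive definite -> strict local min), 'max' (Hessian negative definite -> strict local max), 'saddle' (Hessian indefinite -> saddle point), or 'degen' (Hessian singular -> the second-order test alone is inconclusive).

Compute the Hessian H = grad^2 f:
  H = [[-5, -3], [-3, -8]]
Verify stationarity: grad f(x*) = H x* + g = (0, 0).
Eigenvalues of H: -9.8541, -3.1459.
Both eigenvalues < 0, so H is negative definite -> x* is a strict local max.

max


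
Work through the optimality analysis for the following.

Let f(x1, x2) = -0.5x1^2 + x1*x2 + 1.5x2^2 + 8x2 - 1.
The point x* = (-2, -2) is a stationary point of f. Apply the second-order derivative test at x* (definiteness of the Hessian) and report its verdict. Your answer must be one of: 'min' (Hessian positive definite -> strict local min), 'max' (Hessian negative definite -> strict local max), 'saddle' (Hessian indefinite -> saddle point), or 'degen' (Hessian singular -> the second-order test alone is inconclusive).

Compute the Hessian H = grad^2 f:
  H = [[-1, 1], [1, 3]]
Verify stationarity: grad f(x*) = H x* + g = (0, 0).
Eigenvalues of H: -1.2361, 3.2361.
Eigenvalues have mixed signs, so H is indefinite -> x* is a saddle point.

saddle


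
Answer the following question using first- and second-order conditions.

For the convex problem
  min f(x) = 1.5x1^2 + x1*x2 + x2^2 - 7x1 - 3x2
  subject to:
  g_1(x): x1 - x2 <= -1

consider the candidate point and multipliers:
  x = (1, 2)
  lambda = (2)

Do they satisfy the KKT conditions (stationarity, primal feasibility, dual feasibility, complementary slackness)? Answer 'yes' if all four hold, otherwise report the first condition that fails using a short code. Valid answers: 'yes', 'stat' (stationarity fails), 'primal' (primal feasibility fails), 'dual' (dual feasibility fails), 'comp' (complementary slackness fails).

Gradient of f: grad f(x) = Q x + c = (-2, 2)
Constraint values g_i(x) = a_i^T x - b_i:
  g_1((1, 2)) = 0
Stationarity residual: grad f(x) + sum_i lambda_i a_i = (0, 0)
  -> stationarity OK
Primal feasibility (all g_i <= 0): OK
Dual feasibility (all lambda_i >= 0): OK
Complementary slackness (lambda_i * g_i(x) = 0 for all i): OK

Verdict: yes, KKT holds.

yes


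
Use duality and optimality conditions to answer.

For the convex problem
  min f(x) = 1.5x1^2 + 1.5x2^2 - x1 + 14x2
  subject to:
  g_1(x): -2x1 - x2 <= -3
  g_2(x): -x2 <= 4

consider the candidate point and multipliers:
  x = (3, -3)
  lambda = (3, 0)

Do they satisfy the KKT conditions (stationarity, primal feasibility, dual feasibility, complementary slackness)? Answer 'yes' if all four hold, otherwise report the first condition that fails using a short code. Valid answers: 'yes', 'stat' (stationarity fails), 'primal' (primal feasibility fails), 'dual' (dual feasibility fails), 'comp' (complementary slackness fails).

Gradient of f: grad f(x) = Q x + c = (8, 5)
Constraint values g_i(x) = a_i^T x - b_i:
  g_1((3, -3)) = 0
  g_2((3, -3)) = -1
Stationarity residual: grad f(x) + sum_i lambda_i a_i = (2, 2)
  -> stationarity FAILS
Primal feasibility (all g_i <= 0): OK
Dual feasibility (all lambda_i >= 0): OK
Complementary slackness (lambda_i * g_i(x) = 0 for all i): OK

Verdict: the first failing condition is stationarity -> stat.

stat


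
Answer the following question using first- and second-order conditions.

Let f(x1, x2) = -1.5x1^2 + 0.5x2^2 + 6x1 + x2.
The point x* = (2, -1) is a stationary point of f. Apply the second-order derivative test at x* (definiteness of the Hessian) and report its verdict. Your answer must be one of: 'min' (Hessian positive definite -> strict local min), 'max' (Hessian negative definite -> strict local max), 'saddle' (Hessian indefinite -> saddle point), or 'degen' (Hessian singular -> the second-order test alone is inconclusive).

Compute the Hessian H = grad^2 f:
  H = [[-3, 0], [0, 1]]
Verify stationarity: grad f(x*) = H x* + g = (0, 0).
Eigenvalues of H: -3, 1.
Eigenvalues have mixed signs, so H is indefinite -> x* is a saddle point.

saddle


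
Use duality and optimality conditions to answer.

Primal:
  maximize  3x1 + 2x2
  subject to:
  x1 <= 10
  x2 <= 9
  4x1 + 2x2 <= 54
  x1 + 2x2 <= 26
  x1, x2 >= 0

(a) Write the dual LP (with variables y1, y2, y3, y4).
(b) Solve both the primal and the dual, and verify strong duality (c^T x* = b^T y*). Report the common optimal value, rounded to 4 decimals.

The standard primal-dual pair for 'max c^T x s.t. A x <= b, x >= 0' is:
  Dual:  min b^T y  s.t.  A^T y >= c,  y >= 0.

So the dual LP is:
  minimize  10y1 + 9y2 + 54y3 + 26y4
  subject to:
    y1 + 4y3 + y4 >= 3
    y2 + 2y3 + 2y4 >= 2
    y1, y2, y3, y4 >= 0

Solving the primal: x* = (9.3333, 8.3333).
  primal value c^T x* = 44.6667.
Solving the dual: y* = (0, 0, 0.6667, 0.3333).
  dual value b^T y* = 44.6667.
Strong duality: c^T x* = b^T y*. Confirmed.

44.6667


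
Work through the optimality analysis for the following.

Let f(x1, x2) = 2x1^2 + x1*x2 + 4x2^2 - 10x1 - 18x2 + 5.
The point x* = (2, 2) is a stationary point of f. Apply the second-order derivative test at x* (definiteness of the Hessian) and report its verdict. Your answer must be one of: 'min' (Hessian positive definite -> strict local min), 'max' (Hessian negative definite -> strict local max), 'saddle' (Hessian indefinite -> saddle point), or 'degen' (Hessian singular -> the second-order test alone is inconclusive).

Compute the Hessian H = grad^2 f:
  H = [[4, 1], [1, 8]]
Verify stationarity: grad f(x*) = H x* + g = (0, 0).
Eigenvalues of H: 3.7639, 8.2361.
Both eigenvalues > 0, so H is positive definite -> x* is a strict local min.

min


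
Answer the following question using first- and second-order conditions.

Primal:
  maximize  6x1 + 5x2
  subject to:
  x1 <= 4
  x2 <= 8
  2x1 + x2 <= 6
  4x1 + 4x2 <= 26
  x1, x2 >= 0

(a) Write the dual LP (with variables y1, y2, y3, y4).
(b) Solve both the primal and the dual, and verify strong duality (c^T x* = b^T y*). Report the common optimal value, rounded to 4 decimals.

The standard primal-dual pair for 'max c^T x s.t. A x <= b, x >= 0' is:
  Dual:  min b^T y  s.t.  A^T y >= c,  y >= 0.

So the dual LP is:
  minimize  4y1 + 8y2 + 6y3 + 26y4
  subject to:
    y1 + 2y3 + 4y4 >= 6
    y2 + y3 + 4y4 >= 5
    y1, y2, y3, y4 >= 0

Solving the primal: x* = (0, 6).
  primal value c^T x* = 30.
Solving the dual: y* = (0, 0, 5, 0).
  dual value b^T y* = 30.
Strong duality: c^T x* = b^T y*. Confirmed.

30


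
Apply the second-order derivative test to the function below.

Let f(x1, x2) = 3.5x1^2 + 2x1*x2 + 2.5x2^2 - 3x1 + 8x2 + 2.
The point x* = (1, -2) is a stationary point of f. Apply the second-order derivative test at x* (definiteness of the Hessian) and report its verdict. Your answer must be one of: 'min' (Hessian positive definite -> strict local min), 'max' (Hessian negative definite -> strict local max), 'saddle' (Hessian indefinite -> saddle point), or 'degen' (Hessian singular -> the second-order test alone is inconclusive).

Compute the Hessian H = grad^2 f:
  H = [[7, 2], [2, 5]]
Verify stationarity: grad f(x*) = H x* + g = (0, 0).
Eigenvalues of H: 3.7639, 8.2361.
Both eigenvalues > 0, so H is positive definite -> x* is a strict local min.

min


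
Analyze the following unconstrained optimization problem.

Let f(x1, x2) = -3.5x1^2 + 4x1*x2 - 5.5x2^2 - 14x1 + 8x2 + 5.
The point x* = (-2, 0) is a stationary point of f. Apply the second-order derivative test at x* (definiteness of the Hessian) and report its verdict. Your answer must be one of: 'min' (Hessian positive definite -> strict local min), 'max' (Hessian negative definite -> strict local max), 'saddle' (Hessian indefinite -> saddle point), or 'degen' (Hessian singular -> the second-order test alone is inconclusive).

Compute the Hessian H = grad^2 f:
  H = [[-7, 4], [4, -11]]
Verify stationarity: grad f(x*) = H x* + g = (0, 0).
Eigenvalues of H: -13.4721, -4.5279.
Both eigenvalues < 0, so H is negative definite -> x* is a strict local max.

max


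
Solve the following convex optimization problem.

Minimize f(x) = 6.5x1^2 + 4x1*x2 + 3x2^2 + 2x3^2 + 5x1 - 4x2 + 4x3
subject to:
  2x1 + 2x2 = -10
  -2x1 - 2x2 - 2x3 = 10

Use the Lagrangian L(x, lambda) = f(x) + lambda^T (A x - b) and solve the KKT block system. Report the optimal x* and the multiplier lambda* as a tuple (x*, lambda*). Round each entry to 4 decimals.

Form the Lagrangian:
  L(x, lambda) = (1/2) x^T Q x + c^T x + lambda^T (A x - b)
Stationarity (grad_x L = 0): Q x + c + A^T lambda = 0.
Primal feasibility: A x = b.

This gives the KKT block system:
  [ Q   A^T ] [ x     ]   [-c ]
  [ A    0  ] [ lambda ] = [ b ]

Solving the linear system:
  x*      = (-1.7273, -3.2727, 0)
  lambda* = (17.2727, 2)
  f(x*)   = 78.5909

x* = (-1.7273, -3.2727, 0), lambda* = (17.2727, 2)


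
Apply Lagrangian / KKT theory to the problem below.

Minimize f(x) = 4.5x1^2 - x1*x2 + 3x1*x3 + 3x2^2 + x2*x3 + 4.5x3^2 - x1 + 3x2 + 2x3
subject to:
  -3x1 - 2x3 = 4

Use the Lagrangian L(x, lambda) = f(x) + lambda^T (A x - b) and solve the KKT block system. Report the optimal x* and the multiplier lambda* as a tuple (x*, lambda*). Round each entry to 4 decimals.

Form the Lagrangian:
  L(x, lambda) = (1/2) x^T Q x + c^T x + lambda^T (A x - b)
Stationarity (grad_x L = 0): Q x + c + A^T lambda = 0.
Primal feasibility: A x = b.

This gives the KKT block system:
  [ Q   A^T ] [ x     ]   [-c ]
  [ A    0  ] [ lambda ] = [ b ]

Solving the linear system:
  x*      = (-0.9067, -0.5445, -0.6399)
  lambda* = (-3.5119)
  f(x*)   = 6.0206

x* = (-0.9067, -0.5445, -0.6399), lambda* = (-3.5119)


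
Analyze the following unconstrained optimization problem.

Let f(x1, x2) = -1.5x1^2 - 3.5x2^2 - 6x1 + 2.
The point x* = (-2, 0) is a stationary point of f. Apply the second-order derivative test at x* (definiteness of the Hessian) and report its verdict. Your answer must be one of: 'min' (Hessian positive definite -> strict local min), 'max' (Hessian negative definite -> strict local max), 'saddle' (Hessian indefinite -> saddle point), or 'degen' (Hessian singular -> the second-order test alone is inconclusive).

Compute the Hessian H = grad^2 f:
  H = [[-3, 0], [0, -7]]
Verify stationarity: grad f(x*) = H x* + g = (0, 0).
Eigenvalues of H: -7, -3.
Both eigenvalues < 0, so H is negative definite -> x* is a strict local max.

max


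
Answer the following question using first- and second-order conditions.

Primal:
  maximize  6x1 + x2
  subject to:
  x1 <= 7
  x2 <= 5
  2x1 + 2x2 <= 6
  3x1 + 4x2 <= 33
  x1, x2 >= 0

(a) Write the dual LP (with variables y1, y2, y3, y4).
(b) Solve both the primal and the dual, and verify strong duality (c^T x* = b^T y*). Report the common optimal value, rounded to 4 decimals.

The standard primal-dual pair for 'max c^T x s.t. A x <= b, x >= 0' is:
  Dual:  min b^T y  s.t.  A^T y >= c,  y >= 0.

So the dual LP is:
  minimize  7y1 + 5y2 + 6y3 + 33y4
  subject to:
    y1 + 2y3 + 3y4 >= 6
    y2 + 2y3 + 4y4 >= 1
    y1, y2, y3, y4 >= 0

Solving the primal: x* = (3, 0).
  primal value c^T x* = 18.
Solving the dual: y* = (0, 0, 3, 0).
  dual value b^T y* = 18.
Strong duality: c^T x* = b^T y*. Confirmed.

18


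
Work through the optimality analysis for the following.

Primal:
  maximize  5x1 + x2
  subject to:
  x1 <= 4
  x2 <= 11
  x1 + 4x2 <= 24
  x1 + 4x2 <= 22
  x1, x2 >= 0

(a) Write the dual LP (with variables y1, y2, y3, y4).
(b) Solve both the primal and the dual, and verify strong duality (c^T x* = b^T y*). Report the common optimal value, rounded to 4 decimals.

The standard primal-dual pair for 'max c^T x s.t. A x <= b, x >= 0' is:
  Dual:  min b^T y  s.t.  A^T y >= c,  y >= 0.

So the dual LP is:
  minimize  4y1 + 11y2 + 24y3 + 22y4
  subject to:
    y1 + y3 + y4 >= 5
    y2 + 4y3 + 4y4 >= 1
    y1, y2, y3, y4 >= 0

Solving the primal: x* = (4, 4.5).
  primal value c^T x* = 24.5.
Solving the dual: y* = (4.75, 0, 0, 0.25).
  dual value b^T y* = 24.5.
Strong duality: c^T x* = b^T y*. Confirmed.

24.5


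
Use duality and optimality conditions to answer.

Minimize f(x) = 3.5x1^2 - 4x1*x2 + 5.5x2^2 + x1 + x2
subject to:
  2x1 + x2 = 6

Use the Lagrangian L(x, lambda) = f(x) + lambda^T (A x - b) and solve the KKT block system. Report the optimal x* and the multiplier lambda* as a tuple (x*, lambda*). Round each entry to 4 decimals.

Form the Lagrangian:
  L(x, lambda) = (1/2) x^T Q x + c^T x + lambda^T (A x - b)
Stationarity (grad_x L = 0): Q x + c + A^T lambda = 0.
Primal feasibility: A x = b.

This gives the KKT block system:
  [ Q   A^T ] [ x     ]   [-c ]
  [ A    0  ] [ lambda ] = [ b ]

Solving the linear system:
  x*      = (2.3433, 1.3134)
  lambda* = (-6.0746)
  f(x*)   = 20.0522

x* = (2.3433, 1.3134), lambda* = (-6.0746)


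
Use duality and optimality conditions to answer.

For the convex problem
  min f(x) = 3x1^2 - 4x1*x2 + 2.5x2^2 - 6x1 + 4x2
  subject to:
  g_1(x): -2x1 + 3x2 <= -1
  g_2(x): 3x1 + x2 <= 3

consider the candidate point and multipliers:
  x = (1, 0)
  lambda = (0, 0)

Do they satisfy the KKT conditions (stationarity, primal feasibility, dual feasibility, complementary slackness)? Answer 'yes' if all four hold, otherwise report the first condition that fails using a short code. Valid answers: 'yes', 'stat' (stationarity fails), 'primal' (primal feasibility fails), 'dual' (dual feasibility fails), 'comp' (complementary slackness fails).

Gradient of f: grad f(x) = Q x + c = (0, 0)
Constraint values g_i(x) = a_i^T x - b_i:
  g_1((1, 0)) = -1
  g_2((1, 0)) = 0
Stationarity residual: grad f(x) + sum_i lambda_i a_i = (0, 0)
  -> stationarity OK
Primal feasibility (all g_i <= 0): OK
Dual feasibility (all lambda_i >= 0): OK
Complementary slackness (lambda_i * g_i(x) = 0 for all i): OK

Verdict: yes, KKT holds.

yes


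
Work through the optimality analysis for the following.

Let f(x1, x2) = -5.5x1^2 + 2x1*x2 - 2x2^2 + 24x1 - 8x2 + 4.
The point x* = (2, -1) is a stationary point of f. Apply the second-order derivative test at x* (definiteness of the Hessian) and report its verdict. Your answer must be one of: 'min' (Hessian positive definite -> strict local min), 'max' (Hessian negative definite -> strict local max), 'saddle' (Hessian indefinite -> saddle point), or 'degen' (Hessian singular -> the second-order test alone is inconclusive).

Compute the Hessian H = grad^2 f:
  H = [[-11, 2], [2, -4]]
Verify stationarity: grad f(x*) = H x* + g = (0, 0).
Eigenvalues of H: -11.5311, -3.4689.
Both eigenvalues < 0, so H is negative definite -> x* is a strict local max.

max


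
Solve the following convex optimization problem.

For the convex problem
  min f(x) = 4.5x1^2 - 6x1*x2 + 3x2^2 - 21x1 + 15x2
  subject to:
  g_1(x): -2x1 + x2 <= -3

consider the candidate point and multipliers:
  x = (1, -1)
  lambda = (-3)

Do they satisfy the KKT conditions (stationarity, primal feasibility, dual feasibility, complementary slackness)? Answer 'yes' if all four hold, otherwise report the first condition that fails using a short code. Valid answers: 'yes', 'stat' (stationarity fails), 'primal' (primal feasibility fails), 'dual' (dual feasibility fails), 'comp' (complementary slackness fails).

Gradient of f: grad f(x) = Q x + c = (-6, 3)
Constraint values g_i(x) = a_i^T x - b_i:
  g_1((1, -1)) = 0
Stationarity residual: grad f(x) + sum_i lambda_i a_i = (0, 0)
  -> stationarity OK
Primal feasibility (all g_i <= 0): OK
Dual feasibility (all lambda_i >= 0): FAILS
Complementary slackness (lambda_i * g_i(x) = 0 for all i): OK

Verdict: the first failing condition is dual_feasibility -> dual.

dual


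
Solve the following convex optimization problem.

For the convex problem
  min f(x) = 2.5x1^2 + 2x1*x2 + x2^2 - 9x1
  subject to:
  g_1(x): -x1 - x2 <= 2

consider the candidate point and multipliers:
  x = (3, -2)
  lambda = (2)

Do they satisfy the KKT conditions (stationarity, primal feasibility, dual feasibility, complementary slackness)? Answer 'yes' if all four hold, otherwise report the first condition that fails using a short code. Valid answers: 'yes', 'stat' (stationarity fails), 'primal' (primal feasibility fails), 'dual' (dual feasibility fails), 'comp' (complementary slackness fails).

Gradient of f: grad f(x) = Q x + c = (2, 2)
Constraint values g_i(x) = a_i^T x - b_i:
  g_1((3, -2)) = -3
Stationarity residual: grad f(x) + sum_i lambda_i a_i = (0, 0)
  -> stationarity OK
Primal feasibility (all g_i <= 0): OK
Dual feasibility (all lambda_i >= 0): OK
Complementary slackness (lambda_i * g_i(x) = 0 for all i): FAILS

Verdict: the first failing condition is complementary_slackness -> comp.

comp


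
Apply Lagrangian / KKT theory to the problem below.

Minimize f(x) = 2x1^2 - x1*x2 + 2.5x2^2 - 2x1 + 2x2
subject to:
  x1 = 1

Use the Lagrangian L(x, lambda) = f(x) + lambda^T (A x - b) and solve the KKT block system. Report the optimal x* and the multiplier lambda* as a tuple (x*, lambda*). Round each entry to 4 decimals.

Form the Lagrangian:
  L(x, lambda) = (1/2) x^T Q x + c^T x + lambda^T (A x - b)
Stationarity (grad_x L = 0): Q x + c + A^T lambda = 0.
Primal feasibility: A x = b.

This gives the KKT block system:
  [ Q   A^T ] [ x     ]   [-c ]
  [ A    0  ] [ lambda ] = [ b ]

Solving the linear system:
  x*      = (1, -0.2)
  lambda* = (-2.2)
  f(x*)   = -0.1

x* = (1, -0.2), lambda* = (-2.2)


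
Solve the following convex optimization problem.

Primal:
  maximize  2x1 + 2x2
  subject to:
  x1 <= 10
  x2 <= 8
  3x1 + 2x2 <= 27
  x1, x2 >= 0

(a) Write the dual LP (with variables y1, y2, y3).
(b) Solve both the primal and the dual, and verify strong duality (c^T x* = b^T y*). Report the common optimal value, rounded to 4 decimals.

The standard primal-dual pair for 'max c^T x s.t. A x <= b, x >= 0' is:
  Dual:  min b^T y  s.t.  A^T y >= c,  y >= 0.

So the dual LP is:
  minimize  10y1 + 8y2 + 27y3
  subject to:
    y1 + 3y3 >= 2
    y2 + 2y3 >= 2
    y1, y2, y3 >= 0

Solving the primal: x* = (3.6667, 8).
  primal value c^T x* = 23.3333.
Solving the dual: y* = (0, 0.6667, 0.6667).
  dual value b^T y* = 23.3333.
Strong duality: c^T x* = b^T y*. Confirmed.

23.3333


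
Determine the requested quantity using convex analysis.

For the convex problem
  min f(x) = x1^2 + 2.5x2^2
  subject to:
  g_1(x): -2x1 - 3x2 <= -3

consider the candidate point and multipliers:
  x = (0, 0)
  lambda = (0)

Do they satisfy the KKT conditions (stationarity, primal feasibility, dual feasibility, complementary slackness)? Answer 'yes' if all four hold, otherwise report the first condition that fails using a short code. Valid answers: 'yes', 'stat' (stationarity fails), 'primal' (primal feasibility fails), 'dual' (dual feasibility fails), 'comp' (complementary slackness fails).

Gradient of f: grad f(x) = Q x + c = (0, 0)
Constraint values g_i(x) = a_i^T x - b_i:
  g_1((0, 0)) = 3
Stationarity residual: grad f(x) + sum_i lambda_i a_i = (0, 0)
  -> stationarity OK
Primal feasibility (all g_i <= 0): FAILS
Dual feasibility (all lambda_i >= 0): OK
Complementary slackness (lambda_i * g_i(x) = 0 for all i): OK

Verdict: the first failing condition is primal_feasibility -> primal.

primal


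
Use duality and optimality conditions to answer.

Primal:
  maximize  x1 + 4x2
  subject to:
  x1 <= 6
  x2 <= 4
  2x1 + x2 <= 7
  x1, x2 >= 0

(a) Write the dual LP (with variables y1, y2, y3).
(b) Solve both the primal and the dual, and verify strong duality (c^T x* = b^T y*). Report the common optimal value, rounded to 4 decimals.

The standard primal-dual pair for 'max c^T x s.t. A x <= b, x >= 0' is:
  Dual:  min b^T y  s.t.  A^T y >= c,  y >= 0.

So the dual LP is:
  minimize  6y1 + 4y2 + 7y3
  subject to:
    y1 + 2y3 >= 1
    y2 + y3 >= 4
    y1, y2, y3 >= 0

Solving the primal: x* = (1.5, 4).
  primal value c^T x* = 17.5.
Solving the dual: y* = (0, 3.5, 0.5).
  dual value b^T y* = 17.5.
Strong duality: c^T x* = b^T y*. Confirmed.

17.5


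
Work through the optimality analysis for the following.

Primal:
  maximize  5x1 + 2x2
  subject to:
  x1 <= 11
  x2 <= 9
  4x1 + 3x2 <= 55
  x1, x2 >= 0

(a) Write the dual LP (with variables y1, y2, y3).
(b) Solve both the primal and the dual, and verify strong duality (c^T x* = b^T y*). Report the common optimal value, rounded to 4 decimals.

The standard primal-dual pair for 'max c^T x s.t. A x <= b, x >= 0' is:
  Dual:  min b^T y  s.t.  A^T y >= c,  y >= 0.

So the dual LP is:
  minimize  11y1 + 9y2 + 55y3
  subject to:
    y1 + 4y3 >= 5
    y2 + 3y3 >= 2
    y1, y2, y3 >= 0

Solving the primal: x* = (11, 3.6667).
  primal value c^T x* = 62.3333.
Solving the dual: y* = (2.3333, 0, 0.6667).
  dual value b^T y* = 62.3333.
Strong duality: c^T x* = b^T y*. Confirmed.

62.3333


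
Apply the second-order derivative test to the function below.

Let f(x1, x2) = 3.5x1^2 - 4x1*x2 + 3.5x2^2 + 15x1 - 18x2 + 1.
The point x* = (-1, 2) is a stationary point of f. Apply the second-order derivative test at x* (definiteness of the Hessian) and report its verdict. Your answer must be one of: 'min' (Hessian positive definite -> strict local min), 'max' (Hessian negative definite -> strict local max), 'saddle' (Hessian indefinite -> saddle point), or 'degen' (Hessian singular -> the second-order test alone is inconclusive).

Compute the Hessian H = grad^2 f:
  H = [[7, -4], [-4, 7]]
Verify stationarity: grad f(x*) = H x* + g = (0, 0).
Eigenvalues of H: 3, 11.
Both eigenvalues > 0, so H is positive definite -> x* is a strict local min.

min


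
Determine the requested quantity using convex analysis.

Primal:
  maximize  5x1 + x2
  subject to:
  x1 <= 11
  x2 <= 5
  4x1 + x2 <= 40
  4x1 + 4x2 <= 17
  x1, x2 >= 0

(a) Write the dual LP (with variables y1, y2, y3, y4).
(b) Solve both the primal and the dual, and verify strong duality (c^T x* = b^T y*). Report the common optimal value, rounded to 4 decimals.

The standard primal-dual pair for 'max c^T x s.t. A x <= b, x >= 0' is:
  Dual:  min b^T y  s.t.  A^T y >= c,  y >= 0.

So the dual LP is:
  minimize  11y1 + 5y2 + 40y3 + 17y4
  subject to:
    y1 + 4y3 + 4y4 >= 5
    y2 + y3 + 4y4 >= 1
    y1, y2, y3, y4 >= 0

Solving the primal: x* = (4.25, 0).
  primal value c^T x* = 21.25.
Solving the dual: y* = (0, 0, 0, 1.25).
  dual value b^T y* = 21.25.
Strong duality: c^T x* = b^T y*. Confirmed.

21.25


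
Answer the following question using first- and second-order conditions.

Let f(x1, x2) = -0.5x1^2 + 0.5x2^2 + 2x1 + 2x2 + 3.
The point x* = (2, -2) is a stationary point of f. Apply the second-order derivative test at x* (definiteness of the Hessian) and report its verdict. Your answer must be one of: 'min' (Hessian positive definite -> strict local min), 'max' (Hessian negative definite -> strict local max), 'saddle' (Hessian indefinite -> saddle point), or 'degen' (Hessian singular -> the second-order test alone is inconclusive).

Compute the Hessian H = grad^2 f:
  H = [[-1, 0], [0, 1]]
Verify stationarity: grad f(x*) = H x* + g = (0, 0).
Eigenvalues of H: -1, 1.
Eigenvalues have mixed signs, so H is indefinite -> x* is a saddle point.

saddle


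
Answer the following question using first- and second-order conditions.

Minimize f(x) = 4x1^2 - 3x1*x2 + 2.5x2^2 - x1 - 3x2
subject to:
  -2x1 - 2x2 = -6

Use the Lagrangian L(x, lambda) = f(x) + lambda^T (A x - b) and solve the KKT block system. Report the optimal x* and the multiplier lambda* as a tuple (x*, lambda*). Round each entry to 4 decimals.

Form the Lagrangian:
  L(x, lambda) = (1/2) x^T Q x + c^T x + lambda^T (A x - b)
Stationarity (grad_x L = 0): Q x + c + A^T lambda = 0.
Primal feasibility: A x = b.

This gives the KKT block system:
  [ Q   A^T ] [ x     ]   [-c ]
  [ A    0  ] [ lambda ] = [ b ]

Solving the linear system:
  x*      = (1.1579, 1.8421)
  lambda* = (1.3684)
  f(x*)   = 0.7632

x* = (1.1579, 1.8421), lambda* = (1.3684)


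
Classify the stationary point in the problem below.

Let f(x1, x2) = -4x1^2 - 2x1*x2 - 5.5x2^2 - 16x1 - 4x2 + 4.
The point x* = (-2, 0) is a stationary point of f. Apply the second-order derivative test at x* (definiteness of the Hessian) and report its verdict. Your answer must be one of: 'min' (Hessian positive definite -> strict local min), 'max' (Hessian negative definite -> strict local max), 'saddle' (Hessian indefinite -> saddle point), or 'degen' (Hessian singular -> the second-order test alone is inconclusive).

Compute the Hessian H = grad^2 f:
  H = [[-8, -2], [-2, -11]]
Verify stationarity: grad f(x*) = H x* + g = (0, 0).
Eigenvalues of H: -12, -7.
Both eigenvalues < 0, so H is negative definite -> x* is a strict local max.

max


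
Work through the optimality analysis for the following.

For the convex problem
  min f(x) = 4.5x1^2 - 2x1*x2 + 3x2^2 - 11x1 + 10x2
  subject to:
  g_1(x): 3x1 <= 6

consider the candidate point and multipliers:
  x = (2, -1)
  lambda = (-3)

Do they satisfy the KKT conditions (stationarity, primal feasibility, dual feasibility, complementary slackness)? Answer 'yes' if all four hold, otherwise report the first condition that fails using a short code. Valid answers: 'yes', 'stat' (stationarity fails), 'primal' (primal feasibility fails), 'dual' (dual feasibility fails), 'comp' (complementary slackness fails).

Gradient of f: grad f(x) = Q x + c = (9, 0)
Constraint values g_i(x) = a_i^T x - b_i:
  g_1((2, -1)) = 0
Stationarity residual: grad f(x) + sum_i lambda_i a_i = (0, 0)
  -> stationarity OK
Primal feasibility (all g_i <= 0): OK
Dual feasibility (all lambda_i >= 0): FAILS
Complementary slackness (lambda_i * g_i(x) = 0 for all i): OK

Verdict: the first failing condition is dual_feasibility -> dual.

dual
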